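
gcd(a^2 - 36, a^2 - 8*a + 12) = a - 6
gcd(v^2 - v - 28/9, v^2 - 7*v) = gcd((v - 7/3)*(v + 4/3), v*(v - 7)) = 1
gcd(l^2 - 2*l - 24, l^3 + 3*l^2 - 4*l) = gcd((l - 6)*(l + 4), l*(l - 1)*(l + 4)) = l + 4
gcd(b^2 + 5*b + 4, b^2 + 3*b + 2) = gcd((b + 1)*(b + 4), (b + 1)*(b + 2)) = b + 1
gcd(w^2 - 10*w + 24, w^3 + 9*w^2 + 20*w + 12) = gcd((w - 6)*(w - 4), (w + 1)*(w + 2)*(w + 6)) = 1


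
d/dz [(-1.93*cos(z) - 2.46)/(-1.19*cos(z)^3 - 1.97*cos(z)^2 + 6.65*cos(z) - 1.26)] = (4.5934*cos(z)^3 + 12.5843*cos(z)^2 + 9.6924*cos(z) - 18.7908)*sin(z)/(1.4161*cos(z)^6 + 4.6886*cos(z)^5 - 11.9461*cos(z)^4 - 23.2022*cos(z)^3 + 49.1869*cos(z)^2 - 16.758*cos(z) + 1.5876)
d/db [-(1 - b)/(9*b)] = 1/(9*b^2)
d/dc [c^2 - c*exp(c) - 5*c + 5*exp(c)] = -c*exp(c) + 2*c + 4*exp(c) - 5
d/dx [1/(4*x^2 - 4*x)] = (1 - 2*x)/(4*x^2*(x - 1)^2)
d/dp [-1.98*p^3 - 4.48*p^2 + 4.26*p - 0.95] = -5.94*p^2 - 8.96*p + 4.26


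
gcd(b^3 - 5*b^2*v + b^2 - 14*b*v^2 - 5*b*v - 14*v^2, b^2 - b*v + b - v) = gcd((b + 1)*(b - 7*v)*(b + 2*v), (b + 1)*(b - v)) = b + 1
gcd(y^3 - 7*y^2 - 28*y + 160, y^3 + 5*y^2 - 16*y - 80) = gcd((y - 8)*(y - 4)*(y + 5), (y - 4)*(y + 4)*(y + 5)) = y^2 + y - 20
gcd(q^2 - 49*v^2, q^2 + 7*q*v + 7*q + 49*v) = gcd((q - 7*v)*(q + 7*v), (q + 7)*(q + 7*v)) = q + 7*v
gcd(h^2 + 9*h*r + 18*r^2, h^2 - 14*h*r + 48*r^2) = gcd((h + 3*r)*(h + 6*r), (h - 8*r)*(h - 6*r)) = 1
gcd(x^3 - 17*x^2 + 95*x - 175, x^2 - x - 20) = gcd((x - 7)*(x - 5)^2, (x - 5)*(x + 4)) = x - 5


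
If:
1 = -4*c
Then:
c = -1/4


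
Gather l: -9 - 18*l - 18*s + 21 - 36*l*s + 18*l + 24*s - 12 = -36*l*s + 6*s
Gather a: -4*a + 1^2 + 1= 2 - 4*a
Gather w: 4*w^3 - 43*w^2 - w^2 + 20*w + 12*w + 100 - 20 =4*w^3 - 44*w^2 + 32*w + 80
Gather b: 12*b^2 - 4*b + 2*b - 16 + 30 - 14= 12*b^2 - 2*b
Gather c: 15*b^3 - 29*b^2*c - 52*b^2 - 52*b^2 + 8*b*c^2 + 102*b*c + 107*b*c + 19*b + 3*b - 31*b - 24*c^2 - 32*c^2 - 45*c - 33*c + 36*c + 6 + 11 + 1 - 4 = 15*b^3 - 104*b^2 - 9*b + c^2*(8*b - 56) + c*(-29*b^2 + 209*b - 42) + 14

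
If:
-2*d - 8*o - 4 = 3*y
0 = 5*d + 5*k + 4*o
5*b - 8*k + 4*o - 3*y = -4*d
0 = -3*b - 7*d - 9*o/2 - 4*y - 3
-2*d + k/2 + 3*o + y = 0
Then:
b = 16556/16265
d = -6788/16265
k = 9084/16265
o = -574/3253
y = -9508/16265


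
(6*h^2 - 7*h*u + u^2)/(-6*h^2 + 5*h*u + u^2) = (-6*h + u)/(6*h + u)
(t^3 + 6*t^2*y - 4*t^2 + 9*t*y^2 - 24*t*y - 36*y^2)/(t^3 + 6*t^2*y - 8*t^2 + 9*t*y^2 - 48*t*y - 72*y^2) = (t - 4)/(t - 8)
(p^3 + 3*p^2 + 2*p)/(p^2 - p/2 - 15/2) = 2*p*(p^2 + 3*p + 2)/(2*p^2 - p - 15)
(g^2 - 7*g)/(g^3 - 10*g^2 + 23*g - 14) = g/(g^2 - 3*g + 2)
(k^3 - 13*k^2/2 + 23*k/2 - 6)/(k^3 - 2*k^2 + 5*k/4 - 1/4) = 2*(2*k^2 - 11*k + 12)/(4*k^2 - 4*k + 1)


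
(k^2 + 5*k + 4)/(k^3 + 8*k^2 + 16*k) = (k + 1)/(k*(k + 4))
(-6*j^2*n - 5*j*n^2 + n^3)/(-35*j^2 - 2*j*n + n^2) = n*(6*j^2 + 5*j*n - n^2)/(35*j^2 + 2*j*n - n^2)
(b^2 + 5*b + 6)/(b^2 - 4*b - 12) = (b + 3)/(b - 6)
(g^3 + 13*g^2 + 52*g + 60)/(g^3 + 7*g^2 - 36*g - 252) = (g^2 + 7*g + 10)/(g^2 + g - 42)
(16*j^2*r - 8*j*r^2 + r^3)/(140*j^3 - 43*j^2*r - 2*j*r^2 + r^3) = r*(-4*j + r)/(-35*j^2 + 2*j*r + r^2)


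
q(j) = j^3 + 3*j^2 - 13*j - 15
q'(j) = 3*j^2 + 6*j - 13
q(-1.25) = 3.98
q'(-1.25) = -15.81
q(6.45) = 294.29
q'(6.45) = 150.51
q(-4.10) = 19.81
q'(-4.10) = 12.83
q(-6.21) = -58.06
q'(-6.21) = 65.43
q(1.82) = -22.69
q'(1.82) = 7.86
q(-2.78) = 22.84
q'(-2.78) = -6.49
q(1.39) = -24.59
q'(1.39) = 1.14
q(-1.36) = 5.71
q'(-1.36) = -15.61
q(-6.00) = -45.00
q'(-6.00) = 59.00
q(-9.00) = -384.00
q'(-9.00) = 176.00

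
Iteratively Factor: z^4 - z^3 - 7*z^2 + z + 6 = (z + 1)*(z^3 - 2*z^2 - 5*z + 6) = (z + 1)*(z + 2)*(z^2 - 4*z + 3) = (z - 3)*(z + 1)*(z + 2)*(z - 1)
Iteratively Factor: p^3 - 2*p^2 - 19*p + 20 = (p - 1)*(p^2 - p - 20) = (p - 1)*(p + 4)*(p - 5)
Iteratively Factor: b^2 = (b)*(b)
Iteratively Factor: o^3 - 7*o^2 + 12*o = (o - 3)*(o^2 - 4*o) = o*(o - 3)*(o - 4)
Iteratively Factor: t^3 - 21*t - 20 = (t + 4)*(t^2 - 4*t - 5) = (t + 1)*(t + 4)*(t - 5)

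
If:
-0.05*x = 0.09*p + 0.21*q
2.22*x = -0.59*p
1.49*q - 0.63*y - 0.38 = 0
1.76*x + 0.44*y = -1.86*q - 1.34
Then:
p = 0.70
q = -0.26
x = -0.19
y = -1.21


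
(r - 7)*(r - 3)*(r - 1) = r^3 - 11*r^2 + 31*r - 21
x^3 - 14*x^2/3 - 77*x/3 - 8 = (x - 8)*(x + 1/3)*(x + 3)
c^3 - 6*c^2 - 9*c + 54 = (c - 6)*(c - 3)*(c + 3)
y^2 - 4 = (y - 2)*(y + 2)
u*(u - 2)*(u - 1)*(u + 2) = u^4 - u^3 - 4*u^2 + 4*u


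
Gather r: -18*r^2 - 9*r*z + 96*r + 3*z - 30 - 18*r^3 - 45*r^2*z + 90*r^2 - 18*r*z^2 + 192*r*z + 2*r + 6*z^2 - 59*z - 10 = -18*r^3 + r^2*(72 - 45*z) + r*(-18*z^2 + 183*z + 98) + 6*z^2 - 56*z - 40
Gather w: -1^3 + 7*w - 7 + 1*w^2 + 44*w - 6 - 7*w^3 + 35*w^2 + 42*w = -7*w^3 + 36*w^2 + 93*w - 14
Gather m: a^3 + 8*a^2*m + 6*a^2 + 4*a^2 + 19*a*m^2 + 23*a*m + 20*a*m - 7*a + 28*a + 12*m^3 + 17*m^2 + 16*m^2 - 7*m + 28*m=a^3 + 10*a^2 + 21*a + 12*m^3 + m^2*(19*a + 33) + m*(8*a^2 + 43*a + 21)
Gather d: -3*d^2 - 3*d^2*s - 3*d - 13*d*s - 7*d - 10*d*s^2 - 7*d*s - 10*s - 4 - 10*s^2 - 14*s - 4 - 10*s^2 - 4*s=d^2*(-3*s - 3) + d*(-10*s^2 - 20*s - 10) - 20*s^2 - 28*s - 8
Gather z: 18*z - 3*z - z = 14*z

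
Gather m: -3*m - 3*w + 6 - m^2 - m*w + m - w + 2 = -m^2 + m*(-w - 2) - 4*w + 8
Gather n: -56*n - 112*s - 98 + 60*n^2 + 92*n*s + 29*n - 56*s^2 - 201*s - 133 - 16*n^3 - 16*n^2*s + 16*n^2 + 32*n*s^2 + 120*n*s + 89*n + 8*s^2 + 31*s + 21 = -16*n^3 + n^2*(76 - 16*s) + n*(32*s^2 + 212*s + 62) - 48*s^2 - 282*s - 210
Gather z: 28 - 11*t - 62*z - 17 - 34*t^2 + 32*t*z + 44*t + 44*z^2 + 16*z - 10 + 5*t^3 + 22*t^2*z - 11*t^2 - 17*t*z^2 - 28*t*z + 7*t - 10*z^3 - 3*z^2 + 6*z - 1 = 5*t^3 - 45*t^2 + 40*t - 10*z^3 + z^2*(41 - 17*t) + z*(22*t^2 + 4*t - 40)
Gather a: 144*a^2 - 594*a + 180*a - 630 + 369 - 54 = 144*a^2 - 414*a - 315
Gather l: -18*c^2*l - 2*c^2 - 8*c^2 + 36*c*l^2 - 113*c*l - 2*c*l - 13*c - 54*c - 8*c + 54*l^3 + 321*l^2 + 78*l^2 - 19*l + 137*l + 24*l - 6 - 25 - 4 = -10*c^2 - 75*c + 54*l^3 + l^2*(36*c + 399) + l*(-18*c^2 - 115*c + 142) - 35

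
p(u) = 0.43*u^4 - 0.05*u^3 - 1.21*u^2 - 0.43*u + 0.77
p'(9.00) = 1219.52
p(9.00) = 2683.67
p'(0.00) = -0.43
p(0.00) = 0.77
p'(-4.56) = -155.60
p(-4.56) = 168.23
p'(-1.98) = -9.58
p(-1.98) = 3.87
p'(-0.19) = 0.01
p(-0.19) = 0.81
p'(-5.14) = -225.52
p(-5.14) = 277.94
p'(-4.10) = -111.57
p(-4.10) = 107.15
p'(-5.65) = -301.77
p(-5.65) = 411.78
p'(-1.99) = -9.76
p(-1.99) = 3.97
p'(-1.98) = -9.58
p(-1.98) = 3.87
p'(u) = 1.72*u^3 - 0.15*u^2 - 2.42*u - 0.43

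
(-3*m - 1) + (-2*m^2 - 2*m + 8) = -2*m^2 - 5*m + 7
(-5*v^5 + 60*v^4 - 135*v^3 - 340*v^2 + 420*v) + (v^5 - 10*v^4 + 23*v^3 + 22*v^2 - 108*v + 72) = -4*v^5 + 50*v^4 - 112*v^3 - 318*v^2 + 312*v + 72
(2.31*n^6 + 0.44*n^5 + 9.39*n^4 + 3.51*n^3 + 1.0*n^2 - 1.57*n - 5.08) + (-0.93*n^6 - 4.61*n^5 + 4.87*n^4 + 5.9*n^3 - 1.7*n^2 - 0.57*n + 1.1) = 1.38*n^6 - 4.17*n^5 + 14.26*n^4 + 9.41*n^3 - 0.7*n^2 - 2.14*n - 3.98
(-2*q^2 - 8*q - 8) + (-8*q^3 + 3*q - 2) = -8*q^3 - 2*q^2 - 5*q - 10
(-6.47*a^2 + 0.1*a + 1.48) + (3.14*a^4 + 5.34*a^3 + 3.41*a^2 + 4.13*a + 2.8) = 3.14*a^4 + 5.34*a^3 - 3.06*a^2 + 4.23*a + 4.28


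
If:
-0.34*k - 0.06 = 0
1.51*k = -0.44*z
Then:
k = -0.18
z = 0.61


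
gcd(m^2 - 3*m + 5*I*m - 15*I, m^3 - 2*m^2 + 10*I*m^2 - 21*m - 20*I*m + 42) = 1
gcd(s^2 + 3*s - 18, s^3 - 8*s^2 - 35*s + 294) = s + 6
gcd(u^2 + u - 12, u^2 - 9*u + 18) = u - 3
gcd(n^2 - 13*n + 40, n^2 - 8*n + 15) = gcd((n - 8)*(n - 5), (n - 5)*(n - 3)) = n - 5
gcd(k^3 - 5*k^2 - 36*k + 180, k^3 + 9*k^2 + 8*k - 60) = k + 6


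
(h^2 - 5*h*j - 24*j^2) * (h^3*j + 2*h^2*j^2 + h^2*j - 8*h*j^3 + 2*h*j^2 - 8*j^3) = h^5*j - 3*h^4*j^2 + h^4*j - 42*h^3*j^3 - 3*h^3*j^2 - 8*h^2*j^4 - 42*h^2*j^3 + 192*h*j^5 - 8*h*j^4 + 192*j^5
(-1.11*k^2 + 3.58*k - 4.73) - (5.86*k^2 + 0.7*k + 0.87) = -6.97*k^2 + 2.88*k - 5.6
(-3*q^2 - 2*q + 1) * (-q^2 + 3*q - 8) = 3*q^4 - 7*q^3 + 17*q^2 + 19*q - 8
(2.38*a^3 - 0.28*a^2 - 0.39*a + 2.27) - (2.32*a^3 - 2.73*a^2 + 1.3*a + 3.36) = 0.0600000000000001*a^3 + 2.45*a^2 - 1.69*a - 1.09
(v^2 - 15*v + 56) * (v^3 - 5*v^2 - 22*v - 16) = v^5 - 20*v^4 + 109*v^3 + 34*v^2 - 992*v - 896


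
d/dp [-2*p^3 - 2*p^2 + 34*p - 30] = -6*p^2 - 4*p + 34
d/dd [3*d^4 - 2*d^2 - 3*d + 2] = 12*d^3 - 4*d - 3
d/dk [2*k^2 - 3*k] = 4*k - 3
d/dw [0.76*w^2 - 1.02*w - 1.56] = 1.52*w - 1.02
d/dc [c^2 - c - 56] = 2*c - 1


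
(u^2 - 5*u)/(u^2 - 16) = u*(u - 5)/(u^2 - 16)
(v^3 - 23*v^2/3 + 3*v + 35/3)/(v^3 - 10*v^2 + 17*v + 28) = (v - 5/3)/(v - 4)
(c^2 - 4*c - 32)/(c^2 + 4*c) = (c - 8)/c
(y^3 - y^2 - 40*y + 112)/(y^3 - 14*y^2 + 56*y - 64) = (y^2 + 3*y - 28)/(y^2 - 10*y + 16)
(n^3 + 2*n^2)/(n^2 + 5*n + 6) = n^2/(n + 3)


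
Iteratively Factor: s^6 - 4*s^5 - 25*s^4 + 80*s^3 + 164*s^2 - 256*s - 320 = (s + 2)*(s^5 - 6*s^4 - 13*s^3 + 106*s^2 - 48*s - 160) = (s + 2)*(s + 4)*(s^4 - 10*s^3 + 27*s^2 - 2*s - 40) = (s - 2)*(s + 2)*(s + 4)*(s^3 - 8*s^2 + 11*s + 20) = (s - 4)*(s - 2)*(s + 2)*(s + 4)*(s^2 - 4*s - 5) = (s - 5)*(s - 4)*(s - 2)*(s + 2)*(s + 4)*(s + 1)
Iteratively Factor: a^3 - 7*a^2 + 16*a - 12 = (a - 3)*(a^2 - 4*a + 4) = (a - 3)*(a - 2)*(a - 2)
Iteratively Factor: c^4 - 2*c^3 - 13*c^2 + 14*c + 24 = (c - 2)*(c^3 - 13*c - 12) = (c - 4)*(c - 2)*(c^2 + 4*c + 3) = (c - 4)*(c - 2)*(c + 1)*(c + 3)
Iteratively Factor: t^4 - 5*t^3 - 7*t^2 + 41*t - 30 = (t - 2)*(t^3 - 3*t^2 - 13*t + 15) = (t - 2)*(t - 1)*(t^2 - 2*t - 15) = (t - 5)*(t - 2)*(t - 1)*(t + 3)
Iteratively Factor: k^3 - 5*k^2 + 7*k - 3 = (k - 1)*(k^2 - 4*k + 3) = (k - 1)^2*(k - 3)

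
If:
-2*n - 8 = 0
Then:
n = -4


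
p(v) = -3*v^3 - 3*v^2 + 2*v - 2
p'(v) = -9*v^2 - 6*v + 2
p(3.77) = -197.85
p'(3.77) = -148.54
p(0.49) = -2.09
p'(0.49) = -3.10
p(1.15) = -8.23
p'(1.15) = -16.80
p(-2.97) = 44.19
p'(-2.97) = -59.57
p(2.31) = -50.37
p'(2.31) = -59.88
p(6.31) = -862.55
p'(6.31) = -394.20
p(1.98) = -33.09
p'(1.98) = -45.16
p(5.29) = -519.48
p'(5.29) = -281.60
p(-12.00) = 4726.00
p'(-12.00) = -1222.00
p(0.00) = -2.00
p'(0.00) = 2.00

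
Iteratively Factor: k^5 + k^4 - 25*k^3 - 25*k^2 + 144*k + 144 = (k + 4)*(k^4 - 3*k^3 - 13*k^2 + 27*k + 36) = (k + 1)*(k + 4)*(k^3 - 4*k^2 - 9*k + 36) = (k - 3)*(k + 1)*(k + 4)*(k^2 - k - 12) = (k - 3)*(k + 1)*(k + 3)*(k + 4)*(k - 4)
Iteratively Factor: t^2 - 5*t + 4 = (t - 4)*(t - 1)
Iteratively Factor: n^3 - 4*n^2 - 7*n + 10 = (n - 1)*(n^2 - 3*n - 10) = (n - 1)*(n + 2)*(n - 5)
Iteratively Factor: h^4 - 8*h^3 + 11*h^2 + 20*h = (h)*(h^3 - 8*h^2 + 11*h + 20) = h*(h - 4)*(h^2 - 4*h - 5) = h*(h - 4)*(h + 1)*(h - 5)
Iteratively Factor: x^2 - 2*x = (x - 2)*(x)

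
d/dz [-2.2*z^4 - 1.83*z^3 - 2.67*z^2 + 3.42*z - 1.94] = -8.8*z^3 - 5.49*z^2 - 5.34*z + 3.42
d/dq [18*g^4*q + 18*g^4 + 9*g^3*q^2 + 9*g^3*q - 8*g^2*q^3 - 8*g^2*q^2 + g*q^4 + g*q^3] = g*(18*g^3 + 18*g^2*q + 9*g^2 - 24*g*q^2 - 16*g*q + 4*q^3 + 3*q^2)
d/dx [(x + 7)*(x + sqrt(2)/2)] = 2*x + sqrt(2)/2 + 7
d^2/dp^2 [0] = 0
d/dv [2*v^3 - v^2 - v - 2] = 6*v^2 - 2*v - 1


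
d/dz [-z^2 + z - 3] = 1 - 2*z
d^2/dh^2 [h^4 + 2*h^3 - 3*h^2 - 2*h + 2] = 12*h^2 + 12*h - 6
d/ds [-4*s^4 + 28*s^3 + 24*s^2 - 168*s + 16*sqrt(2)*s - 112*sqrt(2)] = -16*s^3 + 84*s^2 + 48*s - 168 + 16*sqrt(2)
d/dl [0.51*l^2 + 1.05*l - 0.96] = 1.02*l + 1.05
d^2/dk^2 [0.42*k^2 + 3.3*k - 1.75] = 0.840000000000000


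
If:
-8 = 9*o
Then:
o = -8/9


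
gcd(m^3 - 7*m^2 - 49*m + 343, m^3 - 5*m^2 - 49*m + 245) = m^2 - 49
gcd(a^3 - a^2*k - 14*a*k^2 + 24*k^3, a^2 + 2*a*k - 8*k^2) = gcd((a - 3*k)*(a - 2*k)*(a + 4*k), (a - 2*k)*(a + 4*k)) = a^2 + 2*a*k - 8*k^2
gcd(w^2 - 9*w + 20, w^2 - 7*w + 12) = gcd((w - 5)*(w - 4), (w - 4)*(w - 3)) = w - 4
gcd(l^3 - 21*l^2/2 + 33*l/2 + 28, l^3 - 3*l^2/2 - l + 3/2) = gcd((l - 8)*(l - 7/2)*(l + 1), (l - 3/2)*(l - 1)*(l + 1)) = l + 1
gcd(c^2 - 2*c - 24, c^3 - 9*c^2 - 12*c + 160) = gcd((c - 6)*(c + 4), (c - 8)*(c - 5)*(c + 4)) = c + 4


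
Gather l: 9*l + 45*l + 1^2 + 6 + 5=54*l + 12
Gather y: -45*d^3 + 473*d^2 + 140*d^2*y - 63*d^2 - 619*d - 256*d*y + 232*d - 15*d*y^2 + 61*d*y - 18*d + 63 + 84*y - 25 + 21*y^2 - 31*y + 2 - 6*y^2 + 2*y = -45*d^3 + 410*d^2 - 405*d + y^2*(15 - 15*d) + y*(140*d^2 - 195*d + 55) + 40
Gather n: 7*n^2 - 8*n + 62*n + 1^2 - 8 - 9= 7*n^2 + 54*n - 16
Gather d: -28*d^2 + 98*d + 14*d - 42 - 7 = -28*d^2 + 112*d - 49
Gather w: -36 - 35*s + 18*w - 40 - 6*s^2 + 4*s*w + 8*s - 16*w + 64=-6*s^2 - 27*s + w*(4*s + 2) - 12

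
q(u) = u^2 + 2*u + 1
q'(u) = 2*u + 2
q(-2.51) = 2.28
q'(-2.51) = -3.02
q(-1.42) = 0.18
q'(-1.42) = -0.84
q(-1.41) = 0.17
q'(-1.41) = -0.82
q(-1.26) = 0.07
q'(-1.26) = -0.52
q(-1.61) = 0.37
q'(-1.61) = -1.22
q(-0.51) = 0.24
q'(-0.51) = 0.98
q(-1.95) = 0.90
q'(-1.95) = -1.90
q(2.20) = 10.24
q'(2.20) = 6.40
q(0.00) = 1.00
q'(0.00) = 2.00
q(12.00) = 169.00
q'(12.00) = 26.00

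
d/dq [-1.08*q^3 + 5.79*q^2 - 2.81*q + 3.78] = -3.24*q^2 + 11.58*q - 2.81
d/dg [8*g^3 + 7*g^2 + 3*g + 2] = 24*g^2 + 14*g + 3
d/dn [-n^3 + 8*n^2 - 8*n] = -3*n^2 + 16*n - 8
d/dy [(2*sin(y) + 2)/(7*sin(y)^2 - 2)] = 2*(-14*sin(y) + 7*cos(y)^2 - 9)*cos(y)/(7*sin(y)^2 - 2)^2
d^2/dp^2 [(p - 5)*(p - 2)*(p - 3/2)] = 6*p - 17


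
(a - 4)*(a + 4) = a^2 - 16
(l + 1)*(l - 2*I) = l^2 + l - 2*I*l - 2*I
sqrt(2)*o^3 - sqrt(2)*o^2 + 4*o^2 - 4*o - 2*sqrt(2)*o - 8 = (o - 2)*(o + 2*sqrt(2))*(sqrt(2)*o + sqrt(2))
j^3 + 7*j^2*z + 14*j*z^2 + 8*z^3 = (j + z)*(j + 2*z)*(j + 4*z)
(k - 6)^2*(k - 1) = k^3 - 13*k^2 + 48*k - 36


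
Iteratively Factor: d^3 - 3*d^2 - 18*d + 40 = (d + 4)*(d^2 - 7*d + 10) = (d - 2)*(d + 4)*(d - 5)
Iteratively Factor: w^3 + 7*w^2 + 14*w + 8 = (w + 1)*(w^2 + 6*w + 8) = (w + 1)*(w + 2)*(w + 4)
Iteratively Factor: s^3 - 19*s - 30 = (s + 2)*(s^2 - 2*s - 15) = (s + 2)*(s + 3)*(s - 5)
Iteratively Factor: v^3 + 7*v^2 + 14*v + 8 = (v + 1)*(v^2 + 6*v + 8) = (v + 1)*(v + 2)*(v + 4)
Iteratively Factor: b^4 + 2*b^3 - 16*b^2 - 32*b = (b + 4)*(b^3 - 2*b^2 - 8*b) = b*(b + 4)*(b^2 - 2*b - 8) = b*(b + 2)*(b + 4)*(b - 4)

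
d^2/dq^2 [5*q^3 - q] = 30*q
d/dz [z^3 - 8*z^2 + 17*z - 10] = 3*z^2 - 16*z + 17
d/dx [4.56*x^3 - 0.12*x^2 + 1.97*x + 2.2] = 13.68*x^2 - 0.24*x + 1.97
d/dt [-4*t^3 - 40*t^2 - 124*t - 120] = -12*t^2 - 80*t - 124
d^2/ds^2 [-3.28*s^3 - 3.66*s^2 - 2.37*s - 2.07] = -19.68*s - 7.32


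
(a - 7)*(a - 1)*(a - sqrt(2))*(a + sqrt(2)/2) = a^4 - 8*a^3 - sqrt(2)*a^3/2 + 4*sqrt(2)*a^2 + 6*a^2 - 7*sqrt(2)*a/2 + 8*a - 7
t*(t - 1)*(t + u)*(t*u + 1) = t^4*u + t^3*u^2 - t^3*u + t^3 - t^2*u^2 + t^2*u - t^2 - t*u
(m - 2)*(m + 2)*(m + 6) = m^3 + 6*m^2 - 4*m - 24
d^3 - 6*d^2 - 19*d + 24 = (d - 8)*(d - 1)*(d + 3)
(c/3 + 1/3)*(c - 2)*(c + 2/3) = c^3/3 - c^2/9 - 8*c/9 - 4/9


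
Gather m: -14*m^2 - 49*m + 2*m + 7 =-14*m^2 - 47*m + 7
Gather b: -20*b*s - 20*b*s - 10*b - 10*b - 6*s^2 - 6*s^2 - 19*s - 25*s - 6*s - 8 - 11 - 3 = b*(-40*s - 20) - 12*s^2 - 50*s - 22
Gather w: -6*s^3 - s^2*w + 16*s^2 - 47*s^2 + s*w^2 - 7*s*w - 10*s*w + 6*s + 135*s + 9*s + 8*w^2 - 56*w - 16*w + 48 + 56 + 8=-6*s^3 - 31*s^2 + 150*s + w^2*(s + 8) + w*(-s^2 - 17*s - 72) + 112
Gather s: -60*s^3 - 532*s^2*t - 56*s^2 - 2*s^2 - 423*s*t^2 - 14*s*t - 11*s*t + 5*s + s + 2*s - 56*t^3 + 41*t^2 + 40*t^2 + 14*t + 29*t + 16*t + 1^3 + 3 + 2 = -60*s^3 + s^2*(-532*t - 58) + s*(-423*t^2 - 25*t + 8) - 56*t^3 + 81*t^2 + 59*t + 6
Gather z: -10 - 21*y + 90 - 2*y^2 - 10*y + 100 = -2*y^2 - 31*y + 180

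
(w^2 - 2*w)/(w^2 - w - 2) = w/(w + 1)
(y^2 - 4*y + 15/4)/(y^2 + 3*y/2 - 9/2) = (y - 5/2)/(y + 3)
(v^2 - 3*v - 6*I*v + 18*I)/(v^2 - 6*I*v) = (v - 3)/v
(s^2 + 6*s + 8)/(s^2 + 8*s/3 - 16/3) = 3*(s + 2)/(3*s - 4)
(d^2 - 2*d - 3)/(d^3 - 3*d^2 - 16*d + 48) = (d + 1)/(d^2 - 16)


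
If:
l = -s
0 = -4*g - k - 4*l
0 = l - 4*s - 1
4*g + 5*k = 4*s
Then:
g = -1/5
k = 0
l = 1/5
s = -1/5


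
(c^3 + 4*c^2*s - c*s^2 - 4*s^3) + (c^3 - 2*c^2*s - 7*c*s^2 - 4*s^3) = 2*c^3 + 2*c^2*s - 8*c*s^2 - 8*s^3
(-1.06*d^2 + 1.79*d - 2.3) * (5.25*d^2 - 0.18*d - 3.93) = -5.565*d^4 + 9.5883*d^3 - 8.2314*d^2 - 6.6207*d + 9.039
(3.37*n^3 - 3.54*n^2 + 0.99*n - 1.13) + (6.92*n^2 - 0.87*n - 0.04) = 3.37*n^3 + 3.38*n^2 + 0.12*n - 1.17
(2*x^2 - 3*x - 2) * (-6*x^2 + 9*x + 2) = -12*x^4 + 36*x^3 - 11*x^2 - 24*x - 4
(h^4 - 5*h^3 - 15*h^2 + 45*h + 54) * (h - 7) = h^5 - 12*h^4 + 20*h^3 + 150*h^2 - 261*h - 378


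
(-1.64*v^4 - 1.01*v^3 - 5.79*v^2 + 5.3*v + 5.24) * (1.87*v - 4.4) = -3.0668*v^5 + 5.3273*v^4 - 6.3833*v^3 + 35.387*v^2 - 13.5212*v - 23.056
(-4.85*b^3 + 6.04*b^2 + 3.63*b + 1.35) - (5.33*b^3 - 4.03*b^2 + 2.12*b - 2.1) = -10.18*b^3 + 10.07*b^2 + 1.51*b + 3.45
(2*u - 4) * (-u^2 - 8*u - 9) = -2*u^3 - 12*u^2 + 14*u + 36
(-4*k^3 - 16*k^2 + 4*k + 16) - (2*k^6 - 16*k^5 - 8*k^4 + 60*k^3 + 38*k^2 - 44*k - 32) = -2*k^6 + 16*k^5 + 8*k^4 - 64*k^3 - 54*k^2 + 48*k + 48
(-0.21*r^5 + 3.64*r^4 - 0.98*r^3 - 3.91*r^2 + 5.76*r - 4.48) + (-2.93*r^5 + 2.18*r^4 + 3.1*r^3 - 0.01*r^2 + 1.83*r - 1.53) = -3.14*r^5 + 5.82*r^4 + 2.12*r^3 - 3.92*r^2 + 7.59*r - 6.01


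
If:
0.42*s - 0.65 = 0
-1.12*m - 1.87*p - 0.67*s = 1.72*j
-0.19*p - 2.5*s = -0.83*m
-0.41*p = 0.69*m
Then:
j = 3.36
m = 3.37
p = -5.66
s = 1.55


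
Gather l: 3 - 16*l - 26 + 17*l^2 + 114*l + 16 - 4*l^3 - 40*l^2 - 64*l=-4*l^3 - 23*l^2 + 34*l - 7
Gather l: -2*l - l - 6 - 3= -3*l - 9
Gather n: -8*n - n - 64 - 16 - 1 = -9*n - 81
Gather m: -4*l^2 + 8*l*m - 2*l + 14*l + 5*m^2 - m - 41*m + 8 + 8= -4*l^2 + 12*l + 5*m^2 + m*(8*l - 42) + 16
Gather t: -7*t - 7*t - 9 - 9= -14*t - 18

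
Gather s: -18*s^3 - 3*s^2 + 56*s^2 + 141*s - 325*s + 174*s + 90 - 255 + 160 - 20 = -18*s^3 + 53*s^2 - 10*s - 25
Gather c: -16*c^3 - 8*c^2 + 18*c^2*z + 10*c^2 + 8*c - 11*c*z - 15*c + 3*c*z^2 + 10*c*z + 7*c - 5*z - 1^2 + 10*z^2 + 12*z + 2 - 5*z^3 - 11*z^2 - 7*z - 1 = -16*c^3 + c^2*(18*z + 2) + c*(3*z^2 - z) - 5*z^3 - z^2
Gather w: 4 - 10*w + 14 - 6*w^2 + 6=-6*w^2 - 10*w + 24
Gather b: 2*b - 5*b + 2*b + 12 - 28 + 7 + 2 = -b - 7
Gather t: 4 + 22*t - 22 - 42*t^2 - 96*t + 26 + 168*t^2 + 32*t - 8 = 126*t^2 - 42*t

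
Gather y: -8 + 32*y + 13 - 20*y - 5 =12*y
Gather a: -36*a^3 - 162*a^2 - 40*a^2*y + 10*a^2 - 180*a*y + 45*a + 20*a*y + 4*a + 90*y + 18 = -36*a^3 + a^2*(-40*y - 152) + a*(49 - 160*y) + 90*y + 18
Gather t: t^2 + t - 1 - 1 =t^2 + t - 2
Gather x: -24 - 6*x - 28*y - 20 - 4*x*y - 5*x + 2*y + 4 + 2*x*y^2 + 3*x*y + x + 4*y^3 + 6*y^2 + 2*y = x*(2*y^2 - y - 10) + 4*y^3 + 6*y^2 - 24*y - 40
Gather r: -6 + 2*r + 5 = 2*r - 1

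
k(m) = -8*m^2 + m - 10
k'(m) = 1 - 16*m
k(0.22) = -10.17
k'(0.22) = -2.52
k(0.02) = -9.98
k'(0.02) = 0.68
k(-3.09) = -89.47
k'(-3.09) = 50.44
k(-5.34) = -243.46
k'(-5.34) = 86.44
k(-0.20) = -10.52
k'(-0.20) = 4.20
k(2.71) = -66.04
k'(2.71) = -42.36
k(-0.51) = -12.59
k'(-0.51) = 9.16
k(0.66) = -12.82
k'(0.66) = -9.56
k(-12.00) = -1174.00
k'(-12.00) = 193.00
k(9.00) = -649.00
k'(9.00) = -143.00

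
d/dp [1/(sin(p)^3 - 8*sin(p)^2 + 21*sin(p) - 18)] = (7 - 3*sin(p))*cos(p)/((sin(p) - 3)^3*(sin(p) - 2)^2)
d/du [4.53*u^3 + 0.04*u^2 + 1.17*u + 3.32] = 13.59*u^2 + 0.08*u + 1.17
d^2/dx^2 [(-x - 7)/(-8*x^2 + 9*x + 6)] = 2*((-24*x - 47)*(-8*x^2 + 9*x + 6) - (x + 7)*(16*x - 9)^2)/(-8*x^2 + 9*x + 6)^3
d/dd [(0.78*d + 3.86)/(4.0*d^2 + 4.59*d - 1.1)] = (3.12*d^2 + 3.5802*d - (0.78*d + 3.86)*(8.0*d + 4.59) - 0.858)/(4.0*d^2 + 4.59*d - 1.1)^2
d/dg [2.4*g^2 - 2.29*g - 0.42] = 4.8*g - 2.29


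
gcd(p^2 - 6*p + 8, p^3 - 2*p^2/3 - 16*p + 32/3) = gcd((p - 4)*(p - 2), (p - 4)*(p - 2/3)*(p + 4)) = p - 4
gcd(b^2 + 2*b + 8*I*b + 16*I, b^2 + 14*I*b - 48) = b + 8*I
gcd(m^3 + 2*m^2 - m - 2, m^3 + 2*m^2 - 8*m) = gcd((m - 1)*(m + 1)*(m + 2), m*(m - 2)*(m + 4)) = 1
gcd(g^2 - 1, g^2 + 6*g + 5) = g + 1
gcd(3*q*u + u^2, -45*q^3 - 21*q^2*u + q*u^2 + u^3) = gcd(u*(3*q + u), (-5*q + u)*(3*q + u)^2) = 3*q + u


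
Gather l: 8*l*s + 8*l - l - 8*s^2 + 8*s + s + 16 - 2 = l*(8*s + 7) - 8*s^2 + 9*s + 14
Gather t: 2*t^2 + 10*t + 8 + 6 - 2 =2*t^2 + 10*t + 12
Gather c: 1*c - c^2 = -c^2 + c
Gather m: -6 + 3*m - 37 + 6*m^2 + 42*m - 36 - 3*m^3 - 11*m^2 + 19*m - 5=-3*m^3 - 5*m^2 + 64*m - 84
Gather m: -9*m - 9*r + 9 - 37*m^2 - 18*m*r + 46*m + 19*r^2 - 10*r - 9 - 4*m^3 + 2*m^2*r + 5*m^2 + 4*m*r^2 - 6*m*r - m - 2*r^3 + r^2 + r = -4*m^3 + m^2*(2*r - 32) + m*(4*r^2 - 24*r + 36) - 2*r^3 + 20*r^2 - 18*r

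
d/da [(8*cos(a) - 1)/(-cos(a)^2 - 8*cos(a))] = 2*(4*sin(a)^3/cos(a)^2 + tan(a))/(cos(a) + 8)^2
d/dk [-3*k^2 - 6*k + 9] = -6*k - 6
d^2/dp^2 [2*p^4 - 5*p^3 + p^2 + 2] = 24*p^2 - 30*p + 2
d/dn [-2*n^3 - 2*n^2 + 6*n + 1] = -6*n^2 - 4*n + 6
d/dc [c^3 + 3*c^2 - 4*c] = 3*c^2 + 6*c - 4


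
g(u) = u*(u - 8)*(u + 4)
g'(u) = u*(u - 8) + u*(u + 4) + (u - 8)*(u + 4) = 3*u^2 - 8*u - 32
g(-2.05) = 40.17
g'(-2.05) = -2.99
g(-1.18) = 30.55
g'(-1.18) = -18.38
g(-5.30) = -91.64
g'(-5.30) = 94.67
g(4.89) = -135.20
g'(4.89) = 0.62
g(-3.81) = 8.55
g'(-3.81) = 42.03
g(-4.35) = -18.80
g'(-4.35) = 59.57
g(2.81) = -99.32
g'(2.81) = -30.79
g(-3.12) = 30.53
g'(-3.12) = 22.16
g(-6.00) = -168.00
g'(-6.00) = 124.00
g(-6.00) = -168.00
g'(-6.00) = 124.00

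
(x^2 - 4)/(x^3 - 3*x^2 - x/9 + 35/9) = 9*(x^2 - 4)/(9*x^3 - 27*x^2 - x + 35)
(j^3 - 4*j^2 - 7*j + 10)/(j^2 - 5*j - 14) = (j^2 - 6*j + 5)/(j - 7)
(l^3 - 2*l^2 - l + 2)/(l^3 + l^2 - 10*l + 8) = (l + 1)/(l + 4)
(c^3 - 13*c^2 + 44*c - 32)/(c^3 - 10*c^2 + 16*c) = (c^2 - 5*c + 4)/(c*(c - 2))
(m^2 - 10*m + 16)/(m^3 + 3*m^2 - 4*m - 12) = (m - 8)/(m^2 + 5*m + 6)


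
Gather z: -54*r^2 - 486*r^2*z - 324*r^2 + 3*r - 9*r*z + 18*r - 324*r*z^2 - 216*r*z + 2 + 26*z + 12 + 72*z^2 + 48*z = -378*r^2 + 21*r + z^2*(72 - 324*r) + z*(-486*r^2 - 225*r + 74) + 14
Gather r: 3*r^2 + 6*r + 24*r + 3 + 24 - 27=3*r^2 + 30*r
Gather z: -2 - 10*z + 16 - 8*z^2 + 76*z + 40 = -8*z^2 + 66*z + 54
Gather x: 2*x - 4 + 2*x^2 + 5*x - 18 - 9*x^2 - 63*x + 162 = -7*x^2 - 56*x + 140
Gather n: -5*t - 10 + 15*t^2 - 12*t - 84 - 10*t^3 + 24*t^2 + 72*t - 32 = -10*t^3 + 39*t^2 + 55*t - 126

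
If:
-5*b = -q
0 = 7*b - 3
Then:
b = 3/7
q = 15/7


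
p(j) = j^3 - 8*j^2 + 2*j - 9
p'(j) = 3*j^2 - 16*j + 2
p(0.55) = -10.15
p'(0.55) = -5.89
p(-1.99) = -52.54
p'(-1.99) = 45.72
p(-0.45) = -11.61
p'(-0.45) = 9.81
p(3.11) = -50.08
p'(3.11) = -18.74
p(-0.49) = -12.02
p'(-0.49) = 10.56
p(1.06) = -14.68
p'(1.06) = -11.59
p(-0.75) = -15.42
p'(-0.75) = 15.69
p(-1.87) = -47.25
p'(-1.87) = 42.41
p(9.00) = 90.00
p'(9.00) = 101.00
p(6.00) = -69.00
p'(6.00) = 14.00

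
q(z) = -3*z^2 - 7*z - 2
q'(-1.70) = 3.20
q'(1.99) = -18.94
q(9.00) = -308.00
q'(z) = -6*z - 7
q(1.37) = -17.22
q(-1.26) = 2.06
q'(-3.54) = 14.24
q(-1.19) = 2.08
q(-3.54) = -14.81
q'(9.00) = -61.00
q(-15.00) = -572.00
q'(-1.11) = -0.34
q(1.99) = -27.81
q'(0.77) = -11.62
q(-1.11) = 2.07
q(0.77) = -9.17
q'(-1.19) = 0.14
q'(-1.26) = 0.56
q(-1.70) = 1.23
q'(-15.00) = 83.00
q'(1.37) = -15.22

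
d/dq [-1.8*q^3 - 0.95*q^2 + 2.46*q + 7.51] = -5.4*q^2 - 1.9*q + 2.46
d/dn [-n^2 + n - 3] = 1 - 2*n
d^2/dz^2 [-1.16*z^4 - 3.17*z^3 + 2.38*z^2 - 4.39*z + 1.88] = -13.92*z^2 - 19.02*z + 4.76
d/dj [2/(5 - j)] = 2/(j - 5)^2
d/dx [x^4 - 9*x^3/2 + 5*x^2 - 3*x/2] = 4*x^3 - 27*x^2/2 + 10*x - 3/2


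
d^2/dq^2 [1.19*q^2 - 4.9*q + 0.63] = 2.38000000000000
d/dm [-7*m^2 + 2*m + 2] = 2 - 14*m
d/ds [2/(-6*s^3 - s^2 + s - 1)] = 2*(18*s^2 + 2*s - 1)/(6*s^3 + s^2 - s + 1)^2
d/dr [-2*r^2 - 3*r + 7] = -4*r - 3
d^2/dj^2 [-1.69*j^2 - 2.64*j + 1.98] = -3.38000000000000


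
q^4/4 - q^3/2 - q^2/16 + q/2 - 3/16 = (q/4 + 1/4)*(q - 3/2)*(q - 1)*(q - 1/2)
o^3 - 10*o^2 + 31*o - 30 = (o - 5)*(o - 3)*(o - 2)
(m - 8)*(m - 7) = m^2 - 15*m + 56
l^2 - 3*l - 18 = (l - 6)*(l + 3)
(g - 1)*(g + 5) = g^2 + 4*g - 5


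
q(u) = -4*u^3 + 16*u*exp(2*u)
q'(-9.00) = -972.00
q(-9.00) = 2916.00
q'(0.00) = 16.00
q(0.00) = 0.00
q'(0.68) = 141.57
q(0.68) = 41.13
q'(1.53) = 1357.35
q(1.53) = 507.77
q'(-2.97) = -106.06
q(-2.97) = 104.67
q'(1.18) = 552.66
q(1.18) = 193.39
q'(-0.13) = 8.93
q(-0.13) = -1.59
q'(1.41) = 1001.54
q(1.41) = 367.27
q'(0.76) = 177.42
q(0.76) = 53.84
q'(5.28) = 7131931.68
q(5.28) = 3257055.30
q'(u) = -12*u^2 + 32*u*exp(2*u) + 16*exp(2*u)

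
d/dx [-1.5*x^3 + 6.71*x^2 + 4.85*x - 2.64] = -4.5*x^2 + 13.42*x + 4.85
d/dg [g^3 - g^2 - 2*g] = 3*g^2 - 2*g - 2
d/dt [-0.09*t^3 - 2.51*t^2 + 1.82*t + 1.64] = -0.27*t^2 - 5.02*t + 1.82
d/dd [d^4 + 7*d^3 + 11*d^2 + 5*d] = 4*d^3 + 21*d^2 + 22*d + 5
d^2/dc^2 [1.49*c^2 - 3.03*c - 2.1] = 2.98000000000000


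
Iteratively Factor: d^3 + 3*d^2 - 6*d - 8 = (d + 4)*(d^2 - d - 2) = (d - 2)*(d + 4)*(d + 1)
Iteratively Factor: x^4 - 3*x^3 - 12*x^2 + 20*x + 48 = (x + 2)*(x^3 - 5*x^2 - 2*x + 24) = (x - 3)*(x + 2)*(x^2 - 2*x - 8) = (x - 4)*(x - 3)*(x + 2)*(x + 2)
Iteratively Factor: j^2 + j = (j + 1)*(j)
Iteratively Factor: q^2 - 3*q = (q)*(q - 3)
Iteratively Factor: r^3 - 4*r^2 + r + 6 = (r - 2)*(r^2 - 2*r - 3) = (r - 3)*(r - 2)*(r + 1)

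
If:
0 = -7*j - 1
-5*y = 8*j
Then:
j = -1/7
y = 8/35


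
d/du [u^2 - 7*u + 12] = 2*u - 7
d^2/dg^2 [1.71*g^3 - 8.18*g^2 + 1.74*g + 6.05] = 10.26*g - 16.36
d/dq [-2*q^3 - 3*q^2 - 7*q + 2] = -6*q^2 - 6*q - 7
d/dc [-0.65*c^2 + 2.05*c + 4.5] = 2.05 - 1.3*c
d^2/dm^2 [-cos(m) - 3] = cos(m)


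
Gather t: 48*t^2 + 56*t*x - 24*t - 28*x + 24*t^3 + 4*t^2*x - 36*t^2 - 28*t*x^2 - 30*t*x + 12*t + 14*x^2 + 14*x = 24*t^3 + t^2*(4*x + 12) + t*(-28*x^2 + 26*x - 12) + 14*x^2 - 14*x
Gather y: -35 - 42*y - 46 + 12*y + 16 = -30*y - 65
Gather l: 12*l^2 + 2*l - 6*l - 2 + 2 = 12*l^2 - 4*l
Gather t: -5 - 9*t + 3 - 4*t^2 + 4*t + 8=-4*t^2 - 5*t + 6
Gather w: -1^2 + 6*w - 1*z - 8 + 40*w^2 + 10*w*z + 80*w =40*w^2 + w*(10*z + 86) - z - 9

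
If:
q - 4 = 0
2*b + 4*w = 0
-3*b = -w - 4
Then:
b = 8/7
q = 4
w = -4/7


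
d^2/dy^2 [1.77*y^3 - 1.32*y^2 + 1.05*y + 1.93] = 10.62*y - 2.64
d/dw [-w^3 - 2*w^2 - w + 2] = -3*w^2 - 4*w - 1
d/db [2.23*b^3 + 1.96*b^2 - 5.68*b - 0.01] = 6.69*b^2 + 3.92*b - 5.68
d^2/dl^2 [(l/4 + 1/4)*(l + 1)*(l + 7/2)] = 3*l/2 + 11/4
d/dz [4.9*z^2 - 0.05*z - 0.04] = 9.8*z - 0.05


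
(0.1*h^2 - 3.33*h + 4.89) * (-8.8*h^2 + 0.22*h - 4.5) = -0.88*h^4 + 29.326*h^3 - 44.2146*h^2 + 16.0608*h - 22.005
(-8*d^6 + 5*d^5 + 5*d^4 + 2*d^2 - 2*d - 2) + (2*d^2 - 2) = -8*d^6 + 5*d^5 + 5*d^4 + 4*d^2 - 2*d - 4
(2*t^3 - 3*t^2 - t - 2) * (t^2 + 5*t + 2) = 2*t^5 + 7*t^4 - 12*t^3 - 13*t^2 - 12*t - 4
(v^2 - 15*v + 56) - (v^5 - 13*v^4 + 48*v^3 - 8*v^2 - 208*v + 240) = -v^5 + 13*v^4 - 48*v^3 + 9*v^2 + 193*v - 184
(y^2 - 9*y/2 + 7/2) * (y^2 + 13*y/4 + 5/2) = y^4 - 5*y^3/4 - 69*y^2/8 + y/8 + 35/4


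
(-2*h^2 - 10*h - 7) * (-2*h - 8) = 4*h^3 + 36*h^2 + 94*h + 56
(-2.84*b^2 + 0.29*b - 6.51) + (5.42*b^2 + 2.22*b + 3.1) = 2.58*b^2 + 2.51*b - 3.41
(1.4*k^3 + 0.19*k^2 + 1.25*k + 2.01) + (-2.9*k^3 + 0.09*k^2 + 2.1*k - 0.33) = -1.5*k^3 + 0.28*k^2 + 3.35*k + 1.68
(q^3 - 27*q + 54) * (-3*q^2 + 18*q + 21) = -3*q^5 + 18*q^4 + 102*q^3 - 648*q^2 + 405*q + 1134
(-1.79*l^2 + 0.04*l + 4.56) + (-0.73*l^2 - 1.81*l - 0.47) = -2.52*l^2 - 1.77*l + 4.09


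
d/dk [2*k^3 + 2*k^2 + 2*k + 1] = 6*k^2 + 4*k + 2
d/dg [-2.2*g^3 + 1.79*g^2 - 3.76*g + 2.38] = -6.6*g^2 + 3.58*g - 3.76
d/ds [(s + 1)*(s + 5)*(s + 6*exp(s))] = 6*s^2*exp(s) + 3*s^2 + 48*s*exp(s) + 12*s + 66*exp(s) + 5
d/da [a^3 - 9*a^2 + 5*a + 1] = 3*a^2 - 18*a + 5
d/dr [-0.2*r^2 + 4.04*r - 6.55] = 4.04 - 0.4*r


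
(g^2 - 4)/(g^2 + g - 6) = (g + 2)/(g + 3)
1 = 1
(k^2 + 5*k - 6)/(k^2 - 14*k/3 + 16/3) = 3*(k^2 + 5*k - 6)/(3*k^2 - 14*k + 16)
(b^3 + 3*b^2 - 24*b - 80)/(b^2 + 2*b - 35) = (b^2 + 8*b + 16)/(b + 7)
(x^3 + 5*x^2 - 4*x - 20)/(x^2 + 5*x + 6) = (x^2 + 3*x - 10)/(x + 3)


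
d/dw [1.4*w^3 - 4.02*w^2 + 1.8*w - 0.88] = 4.2*w^2 - 8.04*w + 1.8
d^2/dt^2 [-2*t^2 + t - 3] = -4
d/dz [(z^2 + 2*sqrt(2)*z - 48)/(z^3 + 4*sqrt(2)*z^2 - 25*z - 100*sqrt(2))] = (-z^4 - 4*sqrt(2)*z^3 + 103*z^2 + 184*sqrt(2)*z - 1600)/(z^6 + 8*sqrt(2)*z^5 - 18*z^4 - 400*sqrt(2)*z^3 - 975*z^2 + 5000*sqrt(2)*z + 20000)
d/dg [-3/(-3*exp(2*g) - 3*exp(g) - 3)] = (-2*exp(g) - 1)*exp(g)/(exp(2*g) + exp(g) + 1)^2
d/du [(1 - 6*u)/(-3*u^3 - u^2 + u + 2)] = (18*u^3 + 6*u^2 - 6*u - (6*u - 1)*(9*u^2 + 2*u - 1) - 12)/(3*u^3 + u^2 - u - 2)^2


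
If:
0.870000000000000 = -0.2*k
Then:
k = -4.35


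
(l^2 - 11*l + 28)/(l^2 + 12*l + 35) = (l^2 - 11*l + 28)/(l^2 + 12*l + 35)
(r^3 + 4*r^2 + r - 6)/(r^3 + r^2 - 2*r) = (r + 3)/r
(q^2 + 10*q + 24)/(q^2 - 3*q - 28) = (q + 6)/(q - 7)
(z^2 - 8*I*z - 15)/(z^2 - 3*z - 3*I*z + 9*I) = (z - 5*I)/(z - 3)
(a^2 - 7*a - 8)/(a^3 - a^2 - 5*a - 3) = (a - 8)/(a^2 - 2*a - 3)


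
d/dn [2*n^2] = 4*n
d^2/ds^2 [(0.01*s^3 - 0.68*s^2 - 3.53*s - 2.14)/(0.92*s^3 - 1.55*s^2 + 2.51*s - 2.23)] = (2.77555756156289e-17*s^7 - 1.122584*s^6 - 18.065304*s^5 + 18.134856*s^4 + 23.402102*s^3 - 133.637322*s^2 + 97.11852*s - 58.45069)/(0.778688*s^9 - 3.93576*s^8 + 13.004292*s^7 - 30.861851*s^6 + 54.558981*s^5 - 76.265286*s^4 + 81.593345*s^3 - 65.271654*s^2 + 37.445937*s - 11.089567)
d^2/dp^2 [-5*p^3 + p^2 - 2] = 2 - 30*p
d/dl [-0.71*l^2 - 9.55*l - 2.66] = -1.42*l - 9.55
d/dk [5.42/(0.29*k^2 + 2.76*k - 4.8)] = (-3.1436*k - 14.9592)/(0.29*k^2 + 2.76*k - 4.8)^2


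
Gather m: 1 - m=1 - m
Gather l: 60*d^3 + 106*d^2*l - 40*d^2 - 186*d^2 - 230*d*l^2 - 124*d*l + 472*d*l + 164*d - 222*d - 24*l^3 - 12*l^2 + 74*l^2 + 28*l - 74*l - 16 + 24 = 60*d^3 - 226*d^2 - 58*d - 24*l^3 + l^2*(62 - 230*d) + l*(106*d^2 + 348*d - 46) + 8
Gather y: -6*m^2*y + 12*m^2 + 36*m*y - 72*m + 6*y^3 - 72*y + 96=12*m^2 - 72*m + 6*y^3 + y*(-6*m^2 + 36*m - 72) + 96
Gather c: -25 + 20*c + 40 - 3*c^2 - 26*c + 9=-3*c^2 - 6*c + 24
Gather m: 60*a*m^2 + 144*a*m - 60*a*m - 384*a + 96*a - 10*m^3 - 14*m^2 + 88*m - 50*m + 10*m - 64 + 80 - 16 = -288*a - 10*m^3 + m^2*(60*a - 14) + m*(84*a + 48)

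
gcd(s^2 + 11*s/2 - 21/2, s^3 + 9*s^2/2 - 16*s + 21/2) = s^2 + 11*s/2 - 21/2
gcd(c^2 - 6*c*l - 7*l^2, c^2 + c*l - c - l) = c + l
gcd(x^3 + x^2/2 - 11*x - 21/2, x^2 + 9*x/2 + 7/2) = x + 1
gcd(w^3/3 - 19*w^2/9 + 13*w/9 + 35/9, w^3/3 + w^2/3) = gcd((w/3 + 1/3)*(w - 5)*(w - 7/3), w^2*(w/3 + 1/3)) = w + 1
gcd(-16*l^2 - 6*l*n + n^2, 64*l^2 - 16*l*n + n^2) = 8*l - n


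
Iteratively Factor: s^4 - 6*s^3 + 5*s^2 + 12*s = (s - 3)*(s^3 - 3*s^2 - 4*s) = s*(s - 3)*(s^2 - 3*s - 4) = s*(s - 4)*(s - 3)*(s + 1)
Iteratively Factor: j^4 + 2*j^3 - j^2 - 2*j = (j + 1)*(j^3 + j^2 - 2*j) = (j - 1)*(j + 1)*(j^2 + 2*j) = (j - 1)*(j + 1)*(j + 2)*(j)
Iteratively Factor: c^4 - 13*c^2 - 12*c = (c + 1)*(c^3 - c^2 - 12*c) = c*(c + 1)*(c^2 - c - 12) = c*(c + 1)*(c + 3)*(c - 4)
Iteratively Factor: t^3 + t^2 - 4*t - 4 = (t + 1)*(t^2 - 4) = (t - 2)*(t + 1)*(t + 2)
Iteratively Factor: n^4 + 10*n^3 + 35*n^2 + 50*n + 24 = (n + 2)*(n^3 + 8*n^2 + 19*n + 12) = (n + 2)*(n + 4)*(n^2 + 4*n + 3) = (n + 1)*(n + 2)*(n + 4)*(n + 3)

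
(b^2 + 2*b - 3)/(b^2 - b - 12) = (b - 1)/(b - 4)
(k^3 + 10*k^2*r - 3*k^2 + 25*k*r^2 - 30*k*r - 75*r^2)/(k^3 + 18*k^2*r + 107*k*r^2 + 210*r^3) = (k^2 + 5*k*r - 3*k - 15*r)/(k^2 + 13*k*r + 42*r^2)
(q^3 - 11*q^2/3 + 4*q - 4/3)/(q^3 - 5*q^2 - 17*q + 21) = (3*q^2 - 8*q + 4)/(3*(q^2 - 4*q - 21))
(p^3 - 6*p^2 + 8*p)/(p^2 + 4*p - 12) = p*(p - 4)/(p + 6)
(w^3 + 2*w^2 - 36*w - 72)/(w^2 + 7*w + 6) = (w^2 - 4*w - 12)/(w + 1)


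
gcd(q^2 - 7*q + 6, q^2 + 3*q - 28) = 1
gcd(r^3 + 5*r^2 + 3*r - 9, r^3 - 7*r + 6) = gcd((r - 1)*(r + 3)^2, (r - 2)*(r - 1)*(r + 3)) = r^2 + 2*r - 3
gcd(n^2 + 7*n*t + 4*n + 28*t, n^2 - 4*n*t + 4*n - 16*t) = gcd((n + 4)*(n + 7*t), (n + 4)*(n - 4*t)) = n + 4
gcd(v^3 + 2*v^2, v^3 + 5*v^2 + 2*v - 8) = v + 2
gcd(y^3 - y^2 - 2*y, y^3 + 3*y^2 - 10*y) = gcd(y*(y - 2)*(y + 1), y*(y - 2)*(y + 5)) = y^2 - 2*y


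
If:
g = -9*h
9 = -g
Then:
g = -9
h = 1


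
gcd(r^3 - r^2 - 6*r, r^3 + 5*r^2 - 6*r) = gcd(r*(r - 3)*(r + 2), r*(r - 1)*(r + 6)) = r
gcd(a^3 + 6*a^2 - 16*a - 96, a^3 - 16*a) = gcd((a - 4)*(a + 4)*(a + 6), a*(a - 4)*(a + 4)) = a^2 - 16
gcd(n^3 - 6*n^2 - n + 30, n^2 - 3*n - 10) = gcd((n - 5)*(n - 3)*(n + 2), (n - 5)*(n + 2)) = n^2 - 3*n - 10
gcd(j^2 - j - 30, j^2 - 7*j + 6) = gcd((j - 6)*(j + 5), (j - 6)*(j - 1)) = j - 6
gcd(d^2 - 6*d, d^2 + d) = d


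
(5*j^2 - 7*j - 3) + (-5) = 5*j^2 - 7*j - 8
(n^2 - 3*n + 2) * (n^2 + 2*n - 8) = n^4 - n^3 - 12*n^2 + 28*n - 16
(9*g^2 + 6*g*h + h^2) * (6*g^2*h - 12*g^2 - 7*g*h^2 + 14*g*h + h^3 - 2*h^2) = 54*g^4*h - 108*g^4 - 27*g^3*h^2 + 54*g^3*h - 27*g^2*h^3 + 54*g^2*h^2 - g*h^4 + 2*g*h^3 + h^5 - 2*h^4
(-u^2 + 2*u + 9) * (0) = 0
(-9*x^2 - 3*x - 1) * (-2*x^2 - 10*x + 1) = 18*x^4 + 96*x^3 + 23*x^2 + 7*x - 1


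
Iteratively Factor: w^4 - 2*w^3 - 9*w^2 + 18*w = (w + 3)*(w^3 - 5*w^2 + 6*w) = w*(w + 3)*(w^2 - 5*w + 6) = w*(w - 2)*(w + 3)*(w - 3)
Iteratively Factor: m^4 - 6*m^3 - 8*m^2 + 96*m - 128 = (m - 4)*(m^3 - 2*m^2 - 16*m + 32) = (m - 4)*(m - 2)*(m^2 - 16) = (m - 4)*(m - 2)*(m + 4)*(m - 4)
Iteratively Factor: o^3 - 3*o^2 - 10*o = (o - 5)*(o^2 + 2*o) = o*(o - 5)*(o + 2)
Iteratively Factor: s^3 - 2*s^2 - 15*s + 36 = (s - 3)*(s^2 + s - 12) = (s - 3)*(s + 4)*(s - 3)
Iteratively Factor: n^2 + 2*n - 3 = (n - 1)*(n + 3)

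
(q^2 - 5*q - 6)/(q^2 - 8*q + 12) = (q + 1)/(q - 2)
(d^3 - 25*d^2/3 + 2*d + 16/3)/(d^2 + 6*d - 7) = (3*d^2 - 22*d - 16)/(3*(d + 7))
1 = 1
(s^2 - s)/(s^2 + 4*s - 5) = s/(s + 5)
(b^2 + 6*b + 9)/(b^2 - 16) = (b^2 + 6*b + 9)/(b^2 - 16)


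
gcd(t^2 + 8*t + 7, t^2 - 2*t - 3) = t + 1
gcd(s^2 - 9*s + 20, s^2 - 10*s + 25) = s - 5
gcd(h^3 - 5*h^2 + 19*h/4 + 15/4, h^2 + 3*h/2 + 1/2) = h + 1/2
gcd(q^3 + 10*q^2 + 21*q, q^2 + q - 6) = q + 3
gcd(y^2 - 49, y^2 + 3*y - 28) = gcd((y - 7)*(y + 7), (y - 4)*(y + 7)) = y + 7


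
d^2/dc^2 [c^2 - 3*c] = 2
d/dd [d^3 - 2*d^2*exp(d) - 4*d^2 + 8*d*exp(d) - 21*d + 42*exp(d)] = -2*d^2*exp(d) + 3*d^2 + 4*d*exp(d) - 8*d + 50*exp(d) - 21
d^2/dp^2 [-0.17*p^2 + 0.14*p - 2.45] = -0.340000000000000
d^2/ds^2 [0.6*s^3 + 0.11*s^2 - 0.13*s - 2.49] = 3.6*s + 0.22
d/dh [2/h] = -2/h^2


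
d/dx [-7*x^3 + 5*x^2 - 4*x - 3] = -21*x^2 + 10*x - 4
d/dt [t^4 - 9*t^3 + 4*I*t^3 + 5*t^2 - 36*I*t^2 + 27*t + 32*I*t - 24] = 4*t^3 + t^2*(-27 + 12*I) + t*(10 - 72*I) + 27 + 32*I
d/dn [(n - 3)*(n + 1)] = 2*n - 2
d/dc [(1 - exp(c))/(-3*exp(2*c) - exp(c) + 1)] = 3*(2 - exp(c))*exp(2*c)/(9*exp(4*c) + 6*exp(3*c) - 5*exp(2*c) - 2*exp(c) + 1)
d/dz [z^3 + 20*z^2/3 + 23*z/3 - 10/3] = 3*z^2 + 40*z/3 + 23/3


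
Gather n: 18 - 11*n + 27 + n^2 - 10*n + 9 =n^2 - 21*n + 54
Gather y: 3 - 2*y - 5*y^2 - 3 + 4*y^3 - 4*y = 4*y^3 - 5*y^2 - 6*y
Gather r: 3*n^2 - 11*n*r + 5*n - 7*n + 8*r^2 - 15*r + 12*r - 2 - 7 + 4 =3*n^2 - 2*n + 8*r^2 + r*(-11*n - 3) - 5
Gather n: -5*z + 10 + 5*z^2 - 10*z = 5*z^2 - 15*z + 10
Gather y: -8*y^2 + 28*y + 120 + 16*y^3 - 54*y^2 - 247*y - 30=16*y^3 - 62*y^2 - 219*y + 90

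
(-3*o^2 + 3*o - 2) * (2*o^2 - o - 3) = -6*o^4 + 9*o^3 + 2*o^2 - 7*o + 6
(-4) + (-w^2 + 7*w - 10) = -w^2 + 7*w - 14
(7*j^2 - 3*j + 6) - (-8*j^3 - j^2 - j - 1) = 8*j^3 + 8*j^2 - 2*j + 7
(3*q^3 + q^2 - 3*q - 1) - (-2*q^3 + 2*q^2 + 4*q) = 5*q^3 - q^2 - 7*q - 1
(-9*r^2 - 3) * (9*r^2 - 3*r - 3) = -81*r^4 + 27*r^3 + 9*r + 9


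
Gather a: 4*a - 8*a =-4*a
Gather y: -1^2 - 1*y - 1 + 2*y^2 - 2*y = 2*y^2 - 3*y - 2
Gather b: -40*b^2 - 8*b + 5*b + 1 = -40*b^2 - 3*b + 1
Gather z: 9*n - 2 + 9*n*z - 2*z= 9*n + z*(9*n - 2) - 2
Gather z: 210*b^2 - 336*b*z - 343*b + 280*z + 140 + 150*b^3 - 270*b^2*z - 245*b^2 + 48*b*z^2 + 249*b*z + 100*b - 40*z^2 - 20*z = 150*b^3 - 35*b^2 - 243*b + z^2*(48*b - 40) + z*(-270*b^2 - 87*b + 260) + 140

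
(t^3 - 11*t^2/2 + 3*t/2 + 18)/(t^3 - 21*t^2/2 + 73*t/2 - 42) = (2*t + 3)/(2*t - 7)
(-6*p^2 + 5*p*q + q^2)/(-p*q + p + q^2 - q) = (6*p + q)/(q - 1)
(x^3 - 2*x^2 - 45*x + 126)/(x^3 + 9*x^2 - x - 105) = (x - 6)/(x + 5)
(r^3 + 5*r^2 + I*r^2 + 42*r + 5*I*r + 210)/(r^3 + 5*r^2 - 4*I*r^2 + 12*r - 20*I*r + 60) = (r + 7*I)/(r + 2*I)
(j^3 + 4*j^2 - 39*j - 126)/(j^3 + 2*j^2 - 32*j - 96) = (j^2 + 10*j + 21)/(j^2 + 8*j + 16)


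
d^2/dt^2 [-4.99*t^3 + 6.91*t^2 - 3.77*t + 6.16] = 13.82 - 29.94*t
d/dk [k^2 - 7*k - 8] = 2*k - 7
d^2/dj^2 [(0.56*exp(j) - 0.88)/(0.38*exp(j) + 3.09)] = (6.380232 - 0.784624*exp(j))*exp(j)/(0.054872*exp(3*j) + 1.338588*exp(2*j) + 10.884834*exp(j) + 29.503629)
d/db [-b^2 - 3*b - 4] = -2*b - 3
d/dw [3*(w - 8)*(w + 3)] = 6*w - 15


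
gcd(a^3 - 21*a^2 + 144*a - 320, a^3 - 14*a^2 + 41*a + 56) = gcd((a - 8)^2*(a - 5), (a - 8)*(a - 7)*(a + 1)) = a - 8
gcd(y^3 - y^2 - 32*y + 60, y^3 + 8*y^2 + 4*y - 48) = y^2 + 4*y - 12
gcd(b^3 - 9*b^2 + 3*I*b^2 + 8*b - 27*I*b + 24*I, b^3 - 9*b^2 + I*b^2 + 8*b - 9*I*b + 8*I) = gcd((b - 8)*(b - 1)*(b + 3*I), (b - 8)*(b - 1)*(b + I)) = b^2 - 9*b + 8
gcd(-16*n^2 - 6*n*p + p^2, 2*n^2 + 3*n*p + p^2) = 2*n + p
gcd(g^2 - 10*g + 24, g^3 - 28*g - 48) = g - 6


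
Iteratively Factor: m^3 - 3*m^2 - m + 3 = (m - 1)*(m^2 - 2*m - 3) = (m - 1)*(m + 1)*(m - 3)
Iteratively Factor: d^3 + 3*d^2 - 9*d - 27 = (d + 3)*(d^2 - 9) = (d - 3)*(d + 3)*(d + 3)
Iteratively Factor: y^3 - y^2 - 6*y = (y + 2)*(y^2 - 3*y) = y*(y + 2)*(y - 3)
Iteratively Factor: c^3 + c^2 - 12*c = (c + 4)*(c^2 - 3*c) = c*(c + 4)*(c - 3)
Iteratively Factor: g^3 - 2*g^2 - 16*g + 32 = (g - 2)*(g^2 - 16) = (g - 2)*(g + 4)*(g - 4)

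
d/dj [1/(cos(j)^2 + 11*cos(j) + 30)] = (2*cos(j) + 11)*sin(j)/(cos(j)^2 + 11*cos(j) + 30)^2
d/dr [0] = 0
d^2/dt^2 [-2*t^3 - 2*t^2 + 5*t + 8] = -12*t - 4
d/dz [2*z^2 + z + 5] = 4*z + 1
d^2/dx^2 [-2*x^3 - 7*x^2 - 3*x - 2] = -12*x - 14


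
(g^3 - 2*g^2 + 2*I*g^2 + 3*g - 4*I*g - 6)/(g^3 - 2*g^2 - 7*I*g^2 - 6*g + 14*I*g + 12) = (g + 3*I)/(g - 6*I)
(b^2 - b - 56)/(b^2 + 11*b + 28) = (b - 8)/(b + 4)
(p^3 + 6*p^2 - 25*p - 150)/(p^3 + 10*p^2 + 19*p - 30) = (p - 5)/(p - 1)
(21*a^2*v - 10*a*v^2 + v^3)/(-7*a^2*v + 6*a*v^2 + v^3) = (21*a^2 - 10*a*v + v^2)/(-7*a^2 + 6*a*v + v^2)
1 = 1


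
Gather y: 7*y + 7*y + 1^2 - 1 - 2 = 14*y - 2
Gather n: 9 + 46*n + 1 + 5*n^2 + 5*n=5*n^2 + 51*n + 10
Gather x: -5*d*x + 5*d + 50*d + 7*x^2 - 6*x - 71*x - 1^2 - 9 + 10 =55*d + 7*x^2 + x*(-5*d - 77)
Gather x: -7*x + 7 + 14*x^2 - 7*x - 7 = 14*x^2 - 14*x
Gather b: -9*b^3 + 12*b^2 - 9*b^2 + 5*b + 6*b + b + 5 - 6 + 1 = -9*b^3 + 3*b^2 + 12*b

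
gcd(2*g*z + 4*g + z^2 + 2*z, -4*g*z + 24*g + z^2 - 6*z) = 1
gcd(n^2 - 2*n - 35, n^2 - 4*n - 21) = n - 7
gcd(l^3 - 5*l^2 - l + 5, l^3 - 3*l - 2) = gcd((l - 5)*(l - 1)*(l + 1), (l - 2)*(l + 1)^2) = l + 1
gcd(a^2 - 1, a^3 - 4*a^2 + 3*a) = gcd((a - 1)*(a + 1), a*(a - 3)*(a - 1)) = a - 1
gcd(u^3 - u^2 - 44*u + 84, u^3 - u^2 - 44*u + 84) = u^3 - u^2 - 44*u + 84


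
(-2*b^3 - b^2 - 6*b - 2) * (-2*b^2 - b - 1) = 4*b^5 + 4*b^4 + 15*b^3 + 11*b^2 + 8*b + 2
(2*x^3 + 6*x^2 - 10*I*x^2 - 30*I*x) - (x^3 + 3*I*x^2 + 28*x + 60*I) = x^3 + 6*x^2 - 13*I*x^2 - 28*x - 30*I*x - 60*I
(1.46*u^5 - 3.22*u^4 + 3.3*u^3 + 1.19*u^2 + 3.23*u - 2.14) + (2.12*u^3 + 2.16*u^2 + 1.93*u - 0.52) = 1.46*u^5 - 3.22*u^4 + 5.42*u^3 + 3.35*u^2 + 5.16*u - 2.66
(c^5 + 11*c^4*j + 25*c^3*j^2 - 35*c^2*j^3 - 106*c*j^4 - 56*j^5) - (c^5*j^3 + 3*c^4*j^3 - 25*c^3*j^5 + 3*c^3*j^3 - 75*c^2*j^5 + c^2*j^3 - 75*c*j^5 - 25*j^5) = -c^5*j^3 + c^5 - 3*c^4*j^3 + 11*c^4*j + 25*c^3*j^5 - 3*c^3*j^3 + 25*c^3*j^2 + 75*c^2*j^5 - 36*c^2*j^3 + 75*c*j^5 - 106*c*j^4 - 31*j^5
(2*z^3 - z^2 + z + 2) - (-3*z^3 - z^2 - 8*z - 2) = 5*z^3 + 9*z + 4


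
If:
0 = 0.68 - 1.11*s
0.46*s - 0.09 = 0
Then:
No Solution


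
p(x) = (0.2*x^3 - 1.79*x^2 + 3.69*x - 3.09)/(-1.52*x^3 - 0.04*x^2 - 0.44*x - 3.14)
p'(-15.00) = -0.01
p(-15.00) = -0.22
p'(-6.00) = -0.06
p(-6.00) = -0.41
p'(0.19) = -1.08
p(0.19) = 0.76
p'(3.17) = -0.02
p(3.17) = 0.06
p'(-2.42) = -1.02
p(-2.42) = -1.32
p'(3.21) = -0.02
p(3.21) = 0.06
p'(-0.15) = -1.59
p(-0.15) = 1.20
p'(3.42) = -0.02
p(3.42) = 0.05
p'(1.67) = -0.05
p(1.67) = 0.09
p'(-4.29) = -0.15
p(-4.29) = -0.57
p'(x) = (0.6*x^2 - 3.58*x + 3.69)/(-1.52*x^3 - 0.04*x^2 - 0.44*x - 3.14) + (4.56*x^2 + 0.08*x + 0.44)*(0.2*x^3 - 1.79*x^2 + 3.69*x - 3.09)/(-1.52*x^3 - 0.04*x^2 - 0.44*x - 3.14)^2 = (-2.7288*x^4 + 11.0416*x^3 - 15.0392*x^2 + 10.994*x - 12.9462)/(2.3104*x^6 + 0.1216*x^5 + 1.3392*x^4 + 9.5808*x^3 + 0.4448*x^2 + 2.7632*x + 9.8596)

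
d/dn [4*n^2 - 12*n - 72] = 8*n - 12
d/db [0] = 0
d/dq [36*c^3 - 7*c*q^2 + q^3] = q*(-14*c + 3*q)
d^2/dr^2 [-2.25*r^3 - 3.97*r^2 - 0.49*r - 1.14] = -13.5*r - 7.94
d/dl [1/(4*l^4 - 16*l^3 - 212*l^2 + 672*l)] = (-l^3 + 3*l^2 + 53*l/2 - 42)/(l^2*(l^3 - 4*l^2 - 53*l + 168)^2)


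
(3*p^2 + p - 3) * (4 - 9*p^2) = -27*p^4 - 9*p^3 + 39*p^2 + 4*p - 12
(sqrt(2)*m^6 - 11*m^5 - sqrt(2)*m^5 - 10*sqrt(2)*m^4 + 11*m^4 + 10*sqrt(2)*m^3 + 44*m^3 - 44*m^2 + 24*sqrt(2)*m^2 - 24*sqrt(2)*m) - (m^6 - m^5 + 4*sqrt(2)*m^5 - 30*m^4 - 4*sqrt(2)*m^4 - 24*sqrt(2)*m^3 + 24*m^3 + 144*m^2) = -m^6 + sqrt(2)*m^6 - 10*m^5 - 5*sqrt(2)*m^5 - 6*sqrt(2)*m^4 + 41*m^4 + 20*m^3 + 34*sqrt(2)*m^3 - 188*m^2 + 24*sqrt(2)*m^2 - 24*sqrt(2)*m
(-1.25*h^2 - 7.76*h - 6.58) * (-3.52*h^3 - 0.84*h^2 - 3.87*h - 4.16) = 4.4*h^5 + 28.3652*h^4 + 34.5175*h^3 + 40.7584*h^2 + 57.7462*h + 27.3728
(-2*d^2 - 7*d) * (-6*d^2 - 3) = 12*d^4 + 42*d^3 + 6*d^2 + 21*d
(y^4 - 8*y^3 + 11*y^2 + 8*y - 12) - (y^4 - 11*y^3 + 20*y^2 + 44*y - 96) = 3*y^3 - 9*y^2 - 36*y + 84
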